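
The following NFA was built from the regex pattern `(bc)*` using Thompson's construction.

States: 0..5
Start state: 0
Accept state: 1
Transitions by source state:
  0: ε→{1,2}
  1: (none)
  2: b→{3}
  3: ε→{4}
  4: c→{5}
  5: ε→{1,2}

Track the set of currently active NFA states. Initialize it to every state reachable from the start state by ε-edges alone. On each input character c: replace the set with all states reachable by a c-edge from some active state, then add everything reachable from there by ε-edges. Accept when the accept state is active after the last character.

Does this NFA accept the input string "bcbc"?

Answer: ACCEPT

Derivation:
S₀ = ε-closure({0}) = {0,1,2}
'b' @ 1: {3,4}
'c' @ 2: {1,2,5}  [accepting]
'b' @ 3: {3,4}
'c' @ 4: {1,2,5}  [accepting]
final: {1,2,5}; accept 1 in set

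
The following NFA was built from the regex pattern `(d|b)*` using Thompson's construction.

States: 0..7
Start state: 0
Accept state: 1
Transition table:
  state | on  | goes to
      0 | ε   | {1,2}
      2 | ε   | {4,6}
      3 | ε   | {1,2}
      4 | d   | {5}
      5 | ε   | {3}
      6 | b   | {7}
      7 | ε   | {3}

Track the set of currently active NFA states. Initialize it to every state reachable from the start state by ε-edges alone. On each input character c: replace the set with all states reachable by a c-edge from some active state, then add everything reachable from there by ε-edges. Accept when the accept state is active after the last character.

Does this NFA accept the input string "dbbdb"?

Answer: ACCEPT

Trace:
start: ε-closure({0}) = {0,1,2,4,6}
'd' @ 1: {1,2,3,4,5,6}  ✓accept
'b' @ 2: {1,2,3,4,6,7}  ✓accept
'b' @ 3: {1,2,3,4,6,7}  ✓accept
'd' @ 4: {1,2,3,4,5,6}  ✓accept
'b' @ 5: {1,2,3,4,6,7}  ✓accept
after full input: {1,2,3,4,6,7}  (accept=1 in)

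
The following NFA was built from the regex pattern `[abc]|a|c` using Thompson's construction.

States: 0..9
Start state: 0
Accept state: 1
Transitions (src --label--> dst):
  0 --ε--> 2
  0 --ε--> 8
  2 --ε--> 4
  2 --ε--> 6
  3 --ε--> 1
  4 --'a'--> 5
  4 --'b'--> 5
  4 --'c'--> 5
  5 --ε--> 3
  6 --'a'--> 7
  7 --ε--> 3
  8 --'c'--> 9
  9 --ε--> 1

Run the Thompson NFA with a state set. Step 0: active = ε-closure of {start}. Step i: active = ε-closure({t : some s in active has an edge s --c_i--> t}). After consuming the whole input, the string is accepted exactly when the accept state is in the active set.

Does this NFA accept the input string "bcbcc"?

S₀ = ε-closure({0}) = {0,2,4,6,8}
'b' @ 1: {1,3,5}  [accepting]
'c' @ 2: {}  — dead — no transitions
rest 'bcc' ignored (set empty)
end set {} — state 1 not in

Answer: REJECT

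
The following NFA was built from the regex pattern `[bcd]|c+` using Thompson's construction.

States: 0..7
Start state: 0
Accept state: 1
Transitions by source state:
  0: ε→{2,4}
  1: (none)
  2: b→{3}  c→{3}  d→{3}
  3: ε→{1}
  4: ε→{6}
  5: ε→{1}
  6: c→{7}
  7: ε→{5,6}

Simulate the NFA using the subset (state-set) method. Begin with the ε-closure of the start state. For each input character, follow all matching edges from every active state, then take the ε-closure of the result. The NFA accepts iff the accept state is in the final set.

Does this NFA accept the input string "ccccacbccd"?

Answer: REJECT

Derivation:
initial (ε-close {0}): {0,2,4,6}
'c' @ 1: {1,3,5,6,7}  [accepting]
'c' @ 2: {1,5,6,7}  [accepting]
'c' @ 3: {1,5,6,7}  [accepting]
'c' @ 4: {1,5,6,7}  [accepting]
'a' @ 5: {}  — dead — no transitions
rest 'cbccd' ignored (set empty)
final: {}; accept 1 not in set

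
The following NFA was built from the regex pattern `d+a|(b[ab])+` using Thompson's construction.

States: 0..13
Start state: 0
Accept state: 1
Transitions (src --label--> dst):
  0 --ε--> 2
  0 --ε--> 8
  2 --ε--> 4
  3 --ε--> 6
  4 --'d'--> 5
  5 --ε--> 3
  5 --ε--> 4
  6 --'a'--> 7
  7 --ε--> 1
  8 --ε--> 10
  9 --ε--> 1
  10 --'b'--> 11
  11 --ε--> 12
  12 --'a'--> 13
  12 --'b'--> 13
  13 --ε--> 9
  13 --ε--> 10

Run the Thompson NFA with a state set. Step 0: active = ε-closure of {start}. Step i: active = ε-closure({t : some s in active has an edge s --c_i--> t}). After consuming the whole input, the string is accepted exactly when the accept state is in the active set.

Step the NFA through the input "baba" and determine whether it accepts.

S₀ = ε-closure({0}) = {0,2,4,8,10}
'b' @ 1: {11,12}
'a' @ 2: {1,9,10,13}  ✓accept
'b' @ 3: {11,12}
'a' @ 4: {1,9,10,13}  ✓accept
end set {1,9,10,13} — state 1 in

Answer: ACCEPT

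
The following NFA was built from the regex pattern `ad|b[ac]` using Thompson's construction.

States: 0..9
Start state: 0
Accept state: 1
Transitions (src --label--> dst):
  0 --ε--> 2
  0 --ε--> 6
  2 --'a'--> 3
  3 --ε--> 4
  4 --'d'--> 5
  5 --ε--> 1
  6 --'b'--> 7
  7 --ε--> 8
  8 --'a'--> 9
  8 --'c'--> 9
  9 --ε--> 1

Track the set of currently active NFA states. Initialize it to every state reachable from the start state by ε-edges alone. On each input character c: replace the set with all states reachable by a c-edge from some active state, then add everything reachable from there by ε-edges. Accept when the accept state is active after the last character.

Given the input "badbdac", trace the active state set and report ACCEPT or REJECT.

Answer: REJECT

Steps:
start: ε-closure({0}) = {0,2,6}
'b' @ 1: {7,8}
'a' @ 2: {1,9}  (accept∈set)
'd' @ 3: {}  — dead — no transitions
rest 'bdac' ignored (set empty)
after full input: {}  (accept=1 not in)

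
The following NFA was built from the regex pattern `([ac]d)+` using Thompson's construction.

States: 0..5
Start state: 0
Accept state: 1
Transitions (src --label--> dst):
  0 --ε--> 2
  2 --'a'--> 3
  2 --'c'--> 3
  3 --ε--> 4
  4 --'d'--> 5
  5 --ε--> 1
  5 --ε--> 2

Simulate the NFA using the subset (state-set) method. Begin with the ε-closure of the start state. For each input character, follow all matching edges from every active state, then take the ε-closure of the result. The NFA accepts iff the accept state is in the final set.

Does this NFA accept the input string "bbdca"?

Answer: REJECT

Trace:
start: ε-closure({0}) = {0,2}
'b' @ 1: {}  — dead — no transitions
rest 'bdca' ignored (set empty)
end set {} — state 1 not in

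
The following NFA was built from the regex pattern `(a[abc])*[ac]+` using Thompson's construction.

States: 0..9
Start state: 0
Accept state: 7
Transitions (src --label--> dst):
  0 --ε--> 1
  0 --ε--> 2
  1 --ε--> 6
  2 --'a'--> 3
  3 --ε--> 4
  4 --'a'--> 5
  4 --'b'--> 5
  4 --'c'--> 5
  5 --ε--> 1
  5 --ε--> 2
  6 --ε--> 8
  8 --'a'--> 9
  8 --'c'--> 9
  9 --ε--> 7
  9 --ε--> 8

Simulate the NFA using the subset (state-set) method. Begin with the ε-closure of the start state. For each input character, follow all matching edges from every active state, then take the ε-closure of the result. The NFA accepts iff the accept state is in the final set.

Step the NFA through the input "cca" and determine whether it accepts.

Answer: ACCEPT

Trace:
start: ε-closure({0}) = {0,1,2,6,8}
'c' @ 1: {7,8,9}  [accepting]
'c' @ 2: {7,8,9}  [accepting]
'a' @ 3: {7,8,9}  [accepting]
final: {7,8,9}; accept 7 in set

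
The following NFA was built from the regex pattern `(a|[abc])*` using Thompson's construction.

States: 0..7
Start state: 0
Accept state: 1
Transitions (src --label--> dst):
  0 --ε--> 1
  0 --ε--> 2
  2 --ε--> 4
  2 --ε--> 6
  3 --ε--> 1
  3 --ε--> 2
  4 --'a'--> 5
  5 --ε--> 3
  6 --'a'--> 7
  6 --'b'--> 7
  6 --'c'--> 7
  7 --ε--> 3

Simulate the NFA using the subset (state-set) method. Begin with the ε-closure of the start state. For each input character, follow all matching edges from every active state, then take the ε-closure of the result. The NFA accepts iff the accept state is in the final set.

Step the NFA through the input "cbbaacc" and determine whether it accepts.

start: ε-closure({0}) = {0,1,2,4,6}
'c' @ 1: {1,2,3,4,6,7}  ✓accept
'b' @ 2: {1,2,3,4,6,7}  ✓accept
'b' @ 3: {1,2,3,4,6,7}  ✓accept
'a' @ 4: {1,2,3,4,5,6,7}  ✓accept
'a' @ 5: {1,2,3,4,5,6,7}  ✓accept
'c' @ 6: {1,2,3,4,6,7}  ✓accept
'c' @ 7: {1,2,3,4,6,7}  ✓accept
end set {1,2,3,4,6,7} — state 1 in

Answer: ACCEPT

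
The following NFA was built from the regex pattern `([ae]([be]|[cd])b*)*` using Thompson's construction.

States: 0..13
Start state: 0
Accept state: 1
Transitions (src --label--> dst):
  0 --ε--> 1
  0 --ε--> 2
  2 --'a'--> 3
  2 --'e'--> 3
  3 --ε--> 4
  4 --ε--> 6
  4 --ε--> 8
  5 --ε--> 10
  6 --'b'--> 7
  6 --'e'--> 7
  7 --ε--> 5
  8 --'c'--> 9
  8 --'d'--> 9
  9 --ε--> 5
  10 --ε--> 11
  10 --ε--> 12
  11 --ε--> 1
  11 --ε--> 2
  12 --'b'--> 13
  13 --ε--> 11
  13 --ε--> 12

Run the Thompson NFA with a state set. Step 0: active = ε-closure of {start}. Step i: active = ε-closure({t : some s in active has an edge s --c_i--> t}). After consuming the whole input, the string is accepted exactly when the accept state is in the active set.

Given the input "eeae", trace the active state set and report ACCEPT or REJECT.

Answer: ACCEPT

Steps:
initial (ε-close {0}): {0,1,2}
'e' @ 1: {3,4,6,8}
'e' @ 2: {1,2,5,7,10,11,12}  [accepting]
'a' @ 3: {3,4,6,8}
'e' @ 4: {1,2,5,7,10,11,12}  [accepting]
after full input: {1,2,5,7,10,11,12}  (accept=1 in)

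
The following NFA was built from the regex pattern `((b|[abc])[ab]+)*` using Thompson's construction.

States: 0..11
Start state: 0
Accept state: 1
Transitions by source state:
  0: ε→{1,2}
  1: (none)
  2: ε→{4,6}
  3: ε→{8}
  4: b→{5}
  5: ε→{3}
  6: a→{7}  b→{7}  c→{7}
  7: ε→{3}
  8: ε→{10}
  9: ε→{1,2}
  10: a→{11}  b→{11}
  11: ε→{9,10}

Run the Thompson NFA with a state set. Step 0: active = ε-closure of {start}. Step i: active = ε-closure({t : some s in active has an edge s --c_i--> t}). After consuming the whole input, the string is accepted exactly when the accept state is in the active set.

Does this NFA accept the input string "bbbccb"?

Answer: REJECT

Steps:
initial (ε-close {0}): {0,1,2,4,6}
'b' @ 1: {3,5,7,8,10}
'b' @ 2: {1,2,4,6,9,10,11}  ✓accept
'b' @ 3: {1,2,3,4,5,6,7,8,9,10,11}  ✓accept
'c' @ 4: {3,7,8,10}
'c' @ 5: {}  — dead — no transitions
rest 'b' ignored (set empty)
final: {}; accept 1 not in set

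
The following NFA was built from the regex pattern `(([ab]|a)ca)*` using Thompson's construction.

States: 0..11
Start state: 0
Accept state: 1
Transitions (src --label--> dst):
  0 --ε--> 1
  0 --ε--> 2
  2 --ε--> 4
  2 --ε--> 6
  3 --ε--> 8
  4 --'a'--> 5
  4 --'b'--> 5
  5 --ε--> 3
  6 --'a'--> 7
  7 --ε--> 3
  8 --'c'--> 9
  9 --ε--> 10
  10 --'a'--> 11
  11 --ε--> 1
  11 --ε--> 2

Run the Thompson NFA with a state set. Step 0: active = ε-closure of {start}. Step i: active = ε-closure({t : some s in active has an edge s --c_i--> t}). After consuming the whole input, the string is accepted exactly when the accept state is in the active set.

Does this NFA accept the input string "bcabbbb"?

Answer: REJECT

Steps:
S₀ = ε-closure({0}) = {0,1,2,4,6}
'b' @ 1: {3,5,8}
'c' @ 2: {9,10}
'a' @ 3: {1,2,4,6,11}  ✓accept
'b' @ 4: {3,5,8}
'b' @ 5: {}  — dead — no transitions
rest 'bb' ignored (set empty)
after full input: {}  (accept=1 not in)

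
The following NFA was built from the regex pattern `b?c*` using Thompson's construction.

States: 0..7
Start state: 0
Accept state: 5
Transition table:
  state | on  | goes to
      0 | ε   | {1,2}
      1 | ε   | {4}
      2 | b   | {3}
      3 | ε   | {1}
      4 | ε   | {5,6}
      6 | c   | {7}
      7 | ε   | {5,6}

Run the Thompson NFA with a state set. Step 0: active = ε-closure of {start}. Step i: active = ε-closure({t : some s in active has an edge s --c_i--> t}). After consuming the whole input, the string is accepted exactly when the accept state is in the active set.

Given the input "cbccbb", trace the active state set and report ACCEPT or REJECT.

S₀ = ε-closure({0}) = {0,1,2,4,5,6}
'c' @ 1: {5,6,7}  (accept∈set)
'b' @ 2: {}  — state set empty
rest 'ccbb' ignored (set empty)
after full input: {}  (accept=5 not in)

Answer: REJECT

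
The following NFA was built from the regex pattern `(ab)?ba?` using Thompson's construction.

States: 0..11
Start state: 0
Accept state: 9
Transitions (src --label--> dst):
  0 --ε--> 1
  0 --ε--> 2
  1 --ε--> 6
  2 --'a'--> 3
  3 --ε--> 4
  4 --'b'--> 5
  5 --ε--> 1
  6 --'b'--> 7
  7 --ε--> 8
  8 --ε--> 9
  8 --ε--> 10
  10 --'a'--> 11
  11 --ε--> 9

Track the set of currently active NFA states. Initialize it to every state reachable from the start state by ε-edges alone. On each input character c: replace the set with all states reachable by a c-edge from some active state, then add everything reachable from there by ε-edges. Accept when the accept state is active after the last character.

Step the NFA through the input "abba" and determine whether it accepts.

start: ε-closure({0}) = {0,1,2,6}
'a' @ 1: {3,4}
'b' @ 2: {1,5,6}
'b' @ 3: {7,8,9,10}  [accepting]
'a' @ 4: {9,11}  [accepting]
final: {9,11}; accept 9 in set

Answer: ACCEPT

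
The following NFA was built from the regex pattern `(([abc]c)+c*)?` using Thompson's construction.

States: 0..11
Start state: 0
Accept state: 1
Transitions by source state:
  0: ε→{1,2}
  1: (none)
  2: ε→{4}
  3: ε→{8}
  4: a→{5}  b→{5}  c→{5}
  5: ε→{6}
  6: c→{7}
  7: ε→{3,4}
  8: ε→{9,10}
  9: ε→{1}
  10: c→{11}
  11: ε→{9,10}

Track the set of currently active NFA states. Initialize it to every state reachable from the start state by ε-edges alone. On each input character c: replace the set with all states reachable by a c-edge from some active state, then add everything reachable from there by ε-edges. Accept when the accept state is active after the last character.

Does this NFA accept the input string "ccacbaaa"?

Answer: REJECT

Steps:
initial (ε-close {0}): {0,1,2,4}
'c' @ 1: {5,6}
'c' @ 2: {1,3,4,7,8,9,10}  [accepting]
'a' @ 3: {5,6}
'c' @ 4: {1,3,4,7,8,9,10}  [accepting]
'b' @ 5: {5,6}
'a' @ 6: {}  — no active states
rest 'aa' ignored (set empty)
after full input: {}  (accept=1 not in)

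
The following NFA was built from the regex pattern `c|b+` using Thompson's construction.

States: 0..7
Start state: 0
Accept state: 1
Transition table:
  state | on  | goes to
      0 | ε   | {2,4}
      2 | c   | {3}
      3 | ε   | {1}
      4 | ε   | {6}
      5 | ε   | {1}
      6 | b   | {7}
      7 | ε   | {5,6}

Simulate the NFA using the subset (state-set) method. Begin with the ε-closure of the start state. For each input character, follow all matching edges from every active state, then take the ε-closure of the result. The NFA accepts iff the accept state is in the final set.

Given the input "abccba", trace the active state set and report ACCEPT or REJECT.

initial (ε-close {0}): {0,2,4,6}
'a' @ 1: {}  — no active states
rest 'bccba' ignored (set empty)
after full input: {}  (accept=1 not in)

Answer: REJECT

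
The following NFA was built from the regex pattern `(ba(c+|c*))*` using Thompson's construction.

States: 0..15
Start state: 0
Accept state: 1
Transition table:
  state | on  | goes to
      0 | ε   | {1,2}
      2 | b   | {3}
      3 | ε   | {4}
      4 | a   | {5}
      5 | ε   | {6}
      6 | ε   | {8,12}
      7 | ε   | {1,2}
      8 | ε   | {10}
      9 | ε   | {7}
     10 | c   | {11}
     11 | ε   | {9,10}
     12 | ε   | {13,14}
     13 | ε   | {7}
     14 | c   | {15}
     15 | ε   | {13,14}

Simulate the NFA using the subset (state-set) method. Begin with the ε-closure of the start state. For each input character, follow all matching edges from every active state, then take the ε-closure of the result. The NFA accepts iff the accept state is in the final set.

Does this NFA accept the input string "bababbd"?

S₀ = ε-closure({0}) = {0,1,2}
'b' @ 1: {3,4}
'a' @ 2: {1,2,5,6,7,8,10,12,13,14}  (accept∈set)
'b' @ 3: {3,4}
'a' @ 4: {1,2,5,6,7,8,10,12,13,14}  (accept∈set)
'b' @ 5: {3,4}
'b' @ 6: {}  — dead — no transitions
rest 'd' ignored (set empty)
end set {} — state 1 not in

Answer: REJECT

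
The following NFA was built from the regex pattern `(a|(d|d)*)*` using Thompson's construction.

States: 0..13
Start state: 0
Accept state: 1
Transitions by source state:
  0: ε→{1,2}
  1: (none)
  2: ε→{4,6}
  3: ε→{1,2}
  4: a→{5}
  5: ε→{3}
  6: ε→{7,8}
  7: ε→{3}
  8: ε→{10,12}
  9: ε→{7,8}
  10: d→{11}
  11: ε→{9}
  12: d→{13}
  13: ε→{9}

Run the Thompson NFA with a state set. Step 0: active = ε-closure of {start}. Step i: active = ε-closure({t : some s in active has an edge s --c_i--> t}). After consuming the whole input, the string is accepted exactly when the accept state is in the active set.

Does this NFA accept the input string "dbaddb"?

start: ε-closure({0}) = {0,1,2,3,4,6,7,8,10,12}
'd' @ 1: {1,2,3,4,6,7,8,9,10,11,12,13}  ✓accept
'b' @ 2: {}  — dead — no transitions
rest 'addb' ignored (set empty)
after full input: {}  (accept=1 not in)

Answer: REJECT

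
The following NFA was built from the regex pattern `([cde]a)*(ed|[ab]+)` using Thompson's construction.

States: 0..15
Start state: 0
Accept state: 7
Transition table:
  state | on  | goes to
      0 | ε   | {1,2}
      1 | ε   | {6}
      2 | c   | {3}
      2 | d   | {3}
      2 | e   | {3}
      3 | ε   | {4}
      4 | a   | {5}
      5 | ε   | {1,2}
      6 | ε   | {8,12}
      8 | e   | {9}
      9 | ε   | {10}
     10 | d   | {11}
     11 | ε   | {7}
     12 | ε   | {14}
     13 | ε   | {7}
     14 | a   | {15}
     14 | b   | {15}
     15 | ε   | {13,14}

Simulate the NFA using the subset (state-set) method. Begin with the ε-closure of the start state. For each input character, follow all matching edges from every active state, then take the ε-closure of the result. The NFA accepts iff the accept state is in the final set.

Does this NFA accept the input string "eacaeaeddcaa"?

Answer: REJECT

Trace:
start: ε-closure({0}) = {0,1,2,6,8,12,14}
'e' @ 1: {3,4,9,10}
'a' @ 2: {1,2,5,6,8,12,14}
'c' @ 3: {3,4}
'a' @ 4: {1,2,5,6,8,12,14}
'e' @ 5: {3,4,9,10}
'a' @ 6: {1,2,5,6,8,12,14}
'e' @ 7: {3,4,9,10}
'd' @ 8: {7,11}  (accept∈set)
'd' @ 9: {}  — dead — no transitions
rest 'caa' ignored (set empty)
final: {}; accept 7 not in set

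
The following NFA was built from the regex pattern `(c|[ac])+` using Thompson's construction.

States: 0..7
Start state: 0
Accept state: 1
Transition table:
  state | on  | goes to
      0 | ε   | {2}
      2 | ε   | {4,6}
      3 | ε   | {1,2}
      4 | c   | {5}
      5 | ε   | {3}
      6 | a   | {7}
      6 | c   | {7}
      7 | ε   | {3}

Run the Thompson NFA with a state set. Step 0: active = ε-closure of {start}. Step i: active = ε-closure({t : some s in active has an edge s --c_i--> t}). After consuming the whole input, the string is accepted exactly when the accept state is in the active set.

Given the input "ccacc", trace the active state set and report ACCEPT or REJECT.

S₀ = ε-closure({0}) = {0,2,4,6}
'c' @ 1: {1,2,3,4,5,6,7}  [accepting]
'c' @ 2: {1,2,3,4,5,6,7}  [accepting]
'a' @ 3: {1,2,3,4,6,7}  [accepting]
'c' @ 4: {1,2,3,4,5,6,7}  [accepting]
'c' @ 5: {1,2,3,4,5,6,7}  [accepting]
end set {1,2,3,4,5,6,7} — state 1 in

Answer: ACCEPT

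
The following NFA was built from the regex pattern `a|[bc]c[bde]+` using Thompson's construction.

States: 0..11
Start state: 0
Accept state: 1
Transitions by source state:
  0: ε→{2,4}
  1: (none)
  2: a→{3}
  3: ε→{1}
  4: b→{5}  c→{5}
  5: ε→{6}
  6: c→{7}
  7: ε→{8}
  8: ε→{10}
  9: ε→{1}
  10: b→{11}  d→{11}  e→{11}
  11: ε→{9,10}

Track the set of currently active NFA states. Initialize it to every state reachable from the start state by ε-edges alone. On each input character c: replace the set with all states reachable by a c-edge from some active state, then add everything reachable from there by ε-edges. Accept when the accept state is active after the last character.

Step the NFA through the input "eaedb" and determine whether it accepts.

S₀ = ε-closure({0}) = {0,2,4}
'e' @ 1: {}  — no active states
rest 'aedb' ignored (set empty)
after full input: {}  (accept=1 not in)

Answer: REJECT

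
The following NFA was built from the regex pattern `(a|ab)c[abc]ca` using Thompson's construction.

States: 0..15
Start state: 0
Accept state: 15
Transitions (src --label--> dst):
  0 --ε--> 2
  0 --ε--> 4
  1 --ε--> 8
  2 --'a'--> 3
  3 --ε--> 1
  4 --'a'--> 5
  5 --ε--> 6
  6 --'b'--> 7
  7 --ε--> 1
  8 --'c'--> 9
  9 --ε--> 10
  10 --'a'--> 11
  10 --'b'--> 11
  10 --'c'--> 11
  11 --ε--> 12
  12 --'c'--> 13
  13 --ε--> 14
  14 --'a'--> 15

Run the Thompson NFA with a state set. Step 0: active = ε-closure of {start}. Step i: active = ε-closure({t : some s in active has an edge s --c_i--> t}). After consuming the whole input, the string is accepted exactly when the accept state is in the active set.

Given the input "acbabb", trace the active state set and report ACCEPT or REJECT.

Answer: REJECT

Derivation:
initial (ε-close {0}): {0,2,4}
'a' @ 1: {1,3,5,6,8}
'c' @ 2: {9,10}
'b' @ 3: {11,12}
'a' @ 4: {}  — state set empty
rest 'bb' ignored (set empty)
final: {}; accept 15 not in set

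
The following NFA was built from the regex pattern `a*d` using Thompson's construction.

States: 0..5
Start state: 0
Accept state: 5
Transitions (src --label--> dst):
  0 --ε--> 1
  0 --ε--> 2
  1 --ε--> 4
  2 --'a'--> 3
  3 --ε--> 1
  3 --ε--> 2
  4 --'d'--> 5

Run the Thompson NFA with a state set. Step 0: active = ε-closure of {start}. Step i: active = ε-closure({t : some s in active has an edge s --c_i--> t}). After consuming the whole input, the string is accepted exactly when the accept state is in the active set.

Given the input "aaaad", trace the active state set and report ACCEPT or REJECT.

start: ε-closure({0}) = {0,1,2,4}
'a' @ 1: {1,2,3,4}
'a' @ 2: {1,2,3,4}
'a' @ 3: {1,2,3,4}
'a' @ 4: {1,2,3,4}
'd' @ 5: {5}  ✓accept
end set {5} — state 5 in

Answer: ACCEPT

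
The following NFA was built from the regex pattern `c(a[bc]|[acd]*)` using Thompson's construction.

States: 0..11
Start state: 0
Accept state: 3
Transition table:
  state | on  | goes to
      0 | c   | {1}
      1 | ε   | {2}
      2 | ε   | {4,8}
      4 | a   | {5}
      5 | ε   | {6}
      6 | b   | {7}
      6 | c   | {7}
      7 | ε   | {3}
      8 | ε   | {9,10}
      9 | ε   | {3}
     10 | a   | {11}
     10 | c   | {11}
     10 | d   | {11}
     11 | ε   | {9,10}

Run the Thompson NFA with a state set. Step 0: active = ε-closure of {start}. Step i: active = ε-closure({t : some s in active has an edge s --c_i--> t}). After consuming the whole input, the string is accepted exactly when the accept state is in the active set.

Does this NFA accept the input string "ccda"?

Answer: ACCEPT

Steps:
initial (ε-close {0}): {0}
'c' @ 1: {1,2,3,4,8,9,10}  (accept∈set)
'c' @ 2: {3,9,10,11}  (accept∈set)
'd' @ 3: {3,9,10,11}  (accept∈set)
'a' @ 4: {3,9,10,11}  (accept∈set)
after full input: {3,9,10,11}  (accept=3 in)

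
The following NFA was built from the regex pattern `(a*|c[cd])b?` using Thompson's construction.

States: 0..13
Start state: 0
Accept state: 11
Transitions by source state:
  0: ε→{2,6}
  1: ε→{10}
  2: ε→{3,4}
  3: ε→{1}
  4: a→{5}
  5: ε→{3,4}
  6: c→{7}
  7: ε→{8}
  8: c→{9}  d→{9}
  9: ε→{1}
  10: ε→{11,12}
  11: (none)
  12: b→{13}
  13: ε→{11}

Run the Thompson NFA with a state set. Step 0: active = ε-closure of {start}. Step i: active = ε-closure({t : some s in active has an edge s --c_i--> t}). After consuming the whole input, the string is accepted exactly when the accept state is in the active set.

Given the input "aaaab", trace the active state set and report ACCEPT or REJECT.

Answer: ACCEPT

Steps:
initial (ε-close {0}): {0,1,2,3,4,6,10,11,12}
'a' @ 1: {1,3,4,5,10,11,12}  ✓accept
'a' @ 2: {1,3,4,5,10,11,12}  ✓accept
'a' @ 3: {1,3,4,5,10,11,12}  ✓accept
'a' @ 4: {1,3,4,5,10,11,12}  ✓accept
'b' @ 5: {11,13}  ✓accept
final: {11,13}; accept 11 in set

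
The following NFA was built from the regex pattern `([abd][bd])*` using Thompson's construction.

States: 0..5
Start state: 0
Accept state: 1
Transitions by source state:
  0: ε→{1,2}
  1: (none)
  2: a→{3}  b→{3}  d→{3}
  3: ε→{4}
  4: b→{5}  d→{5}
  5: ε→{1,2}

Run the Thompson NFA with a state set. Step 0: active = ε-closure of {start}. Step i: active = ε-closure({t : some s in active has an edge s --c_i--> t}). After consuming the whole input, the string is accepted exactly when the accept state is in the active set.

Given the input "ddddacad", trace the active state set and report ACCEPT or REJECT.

Answer: REJECT

Derivation:
initial (ε-close {0}): {0,1,2}
'd' @ 1: {3,4}
'd' @ 2: {1,2,5}  ✓accept
'd' @ 3: {3,4}
'd' @ 4: {1,2,5}  ✓accept
'a' @ 5: {3,4}
'c' @ 6: {}  — dead — no transitions
rest 'ad' ignored (set empty)
end set {} — state 1 not in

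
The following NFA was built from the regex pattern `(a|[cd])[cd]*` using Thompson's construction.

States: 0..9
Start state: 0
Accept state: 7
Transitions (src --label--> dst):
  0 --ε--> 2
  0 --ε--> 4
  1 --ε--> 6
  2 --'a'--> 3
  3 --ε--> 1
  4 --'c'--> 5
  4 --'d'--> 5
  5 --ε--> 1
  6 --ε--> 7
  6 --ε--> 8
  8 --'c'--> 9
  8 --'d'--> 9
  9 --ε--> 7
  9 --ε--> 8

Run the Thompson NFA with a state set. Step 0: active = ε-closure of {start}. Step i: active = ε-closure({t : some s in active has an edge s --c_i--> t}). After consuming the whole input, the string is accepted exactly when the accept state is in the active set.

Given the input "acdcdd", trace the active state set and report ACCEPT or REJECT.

initial (ε-close {0}): {0,2,4}
'a' @ 1: {1,3,6,7,8}  [accepting]
'c' @ 2: {7,8,9}  [accepting]
'd' @ 3: {7,8,9}  [accepting]
'c' @ 4: {7,8,9}  [accepting]
'd' @ 5: {7,8,9}  [accepting]
'd' @ 6: {7,8,9}  [accepting]
after full input: {7,8,9}  (accept=7 in)

Answer: ACCEPT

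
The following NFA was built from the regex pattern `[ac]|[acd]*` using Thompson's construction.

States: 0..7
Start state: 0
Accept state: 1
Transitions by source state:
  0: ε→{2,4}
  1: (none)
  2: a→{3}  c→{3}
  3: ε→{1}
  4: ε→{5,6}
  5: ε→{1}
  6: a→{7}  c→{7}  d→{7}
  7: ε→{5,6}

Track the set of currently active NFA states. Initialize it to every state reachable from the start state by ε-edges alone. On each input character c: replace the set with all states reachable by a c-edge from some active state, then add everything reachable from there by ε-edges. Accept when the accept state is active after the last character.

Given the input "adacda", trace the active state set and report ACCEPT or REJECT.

start: ε-closure({0}) = {0,1,2,4,5,6}
'a' @ 1: {1,3,5,6,7}  ✓accept
'd' @ 2: {1,5,6,7}  ✓accept
'a' @ 3: {1,5,6,7}  ✓accept
'c' @ 4: {1,5,6,7}  ✓accept
'd' @ 5: {1,5,6,7}  ✓accept
'a' @ 6: {1,5,6,7}  ✓accept
final: {1,5,6,7}; accept 1 in set

Answer: ACCEPT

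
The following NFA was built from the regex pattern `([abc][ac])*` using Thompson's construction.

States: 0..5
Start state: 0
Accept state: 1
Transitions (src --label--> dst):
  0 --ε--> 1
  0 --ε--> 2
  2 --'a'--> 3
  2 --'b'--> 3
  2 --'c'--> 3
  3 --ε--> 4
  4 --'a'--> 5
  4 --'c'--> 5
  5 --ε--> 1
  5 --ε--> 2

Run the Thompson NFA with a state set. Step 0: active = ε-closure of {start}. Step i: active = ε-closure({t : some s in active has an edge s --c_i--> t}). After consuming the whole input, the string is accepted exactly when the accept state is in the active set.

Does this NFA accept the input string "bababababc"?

Answer: ACCEPT

Trace:
initial (ε-close {0}): {0,1,2}
'b' @ 1: {3,4}
'a' @ 2: {1,2,5}  (accept∈set)
'b' @ 3: {3,4}
'a' @ 4: {1,2,5}  (accept∈set)
'b' @ 5: {3,4}
'a' @ 6: {1,2,5}  (accept∈set)
'b' @ 7: {3,4}
'a' @ 8: {1,2,5}  (accept∈set)
'b' @ 9: {3,4}
'c' @ 10: {1,2,5}  (accept∈set)
after full input: {1,2,5}  (accept=1 in)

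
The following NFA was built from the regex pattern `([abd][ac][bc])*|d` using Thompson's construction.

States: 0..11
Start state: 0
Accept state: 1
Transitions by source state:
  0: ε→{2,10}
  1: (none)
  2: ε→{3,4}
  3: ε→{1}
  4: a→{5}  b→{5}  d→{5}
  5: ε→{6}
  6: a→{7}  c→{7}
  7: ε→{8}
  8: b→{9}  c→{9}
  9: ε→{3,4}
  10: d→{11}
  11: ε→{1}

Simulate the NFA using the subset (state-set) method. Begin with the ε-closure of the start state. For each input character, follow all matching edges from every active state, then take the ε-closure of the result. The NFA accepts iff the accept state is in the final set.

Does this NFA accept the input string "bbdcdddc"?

initial (ε-close {0}): {0,1,2,3,4,10}
'b' @ 1: {5,6}
'b' @ 2: {}  — dead — no transitions
rest 'dcdddc' ignored (set empty)
end set {} — state 1 not in

Answer: REJECT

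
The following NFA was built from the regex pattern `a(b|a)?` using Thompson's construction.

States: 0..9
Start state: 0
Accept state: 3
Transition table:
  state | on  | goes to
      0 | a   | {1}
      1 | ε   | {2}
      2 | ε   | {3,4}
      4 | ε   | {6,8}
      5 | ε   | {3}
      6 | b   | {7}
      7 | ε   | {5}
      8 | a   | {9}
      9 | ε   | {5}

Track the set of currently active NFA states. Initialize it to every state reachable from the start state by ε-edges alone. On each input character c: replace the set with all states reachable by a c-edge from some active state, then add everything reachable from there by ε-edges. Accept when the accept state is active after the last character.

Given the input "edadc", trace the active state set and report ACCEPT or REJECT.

initial (ε-close {0}): {0}
'e' @ 1: {}  — no active states
rest 'dadc' ignored (set empty)
after full input: {}  (accept=3 not in)

Answer: REJECT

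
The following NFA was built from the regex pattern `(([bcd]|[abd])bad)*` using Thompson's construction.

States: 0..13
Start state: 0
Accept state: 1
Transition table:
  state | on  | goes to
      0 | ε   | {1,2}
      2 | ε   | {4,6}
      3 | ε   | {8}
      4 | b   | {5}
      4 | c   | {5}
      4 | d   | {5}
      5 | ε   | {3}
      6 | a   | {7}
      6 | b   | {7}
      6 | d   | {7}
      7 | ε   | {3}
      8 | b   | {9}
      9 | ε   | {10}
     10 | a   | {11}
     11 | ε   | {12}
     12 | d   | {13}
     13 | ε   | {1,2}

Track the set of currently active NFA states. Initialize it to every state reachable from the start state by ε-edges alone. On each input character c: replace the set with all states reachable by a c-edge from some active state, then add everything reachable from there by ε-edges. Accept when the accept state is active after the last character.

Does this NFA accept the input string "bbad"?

Answer: ACCEPT

Derivation:
start: ε-closure({0}) = {0,1,2,4,6}
'b' @ 1: {3,5,7,8}
'b' @ 2: {9,10}
'a' @ 3: {11,12}
'd' @ 4: {1,2,4,6,13}  (accept∈set)
end set {1,2,4,6,13} — state 1 in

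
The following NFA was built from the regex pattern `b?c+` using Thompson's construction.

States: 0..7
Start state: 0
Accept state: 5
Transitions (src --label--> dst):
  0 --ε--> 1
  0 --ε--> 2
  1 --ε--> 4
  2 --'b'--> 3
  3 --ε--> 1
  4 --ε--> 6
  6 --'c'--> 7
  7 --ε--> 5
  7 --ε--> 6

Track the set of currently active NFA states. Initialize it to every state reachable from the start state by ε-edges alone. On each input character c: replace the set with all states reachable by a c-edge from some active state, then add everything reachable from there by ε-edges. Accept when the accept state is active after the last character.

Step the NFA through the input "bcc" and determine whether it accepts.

Answer: ACCEPT

Trace:
initial (ε-close {0}): {0,1,2,4,6}
'b' @ 1: {1,3,4,6}
'c' @ 2: {5,6,7}  (accept∈set)
'c' @ 3: {5,6,7}  (accept∈set)
final: {5,6,7}; accept 5 in set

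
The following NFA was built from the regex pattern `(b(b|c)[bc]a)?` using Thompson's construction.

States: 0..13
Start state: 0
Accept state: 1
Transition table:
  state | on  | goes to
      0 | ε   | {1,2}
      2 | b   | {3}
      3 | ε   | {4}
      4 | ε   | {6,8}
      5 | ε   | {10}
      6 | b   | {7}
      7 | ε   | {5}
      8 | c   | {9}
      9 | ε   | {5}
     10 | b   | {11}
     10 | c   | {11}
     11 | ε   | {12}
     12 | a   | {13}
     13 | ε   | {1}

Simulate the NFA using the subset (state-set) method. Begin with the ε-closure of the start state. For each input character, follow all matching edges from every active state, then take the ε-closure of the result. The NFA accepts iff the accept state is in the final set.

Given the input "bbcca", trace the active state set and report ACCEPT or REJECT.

Answer: REJECT

Steps:
start: ε-closure({0}) = {0,1,2}
'b' @ 1: {3,4,6,8}
'b' @ 2: {5,7,10}
'c' @ 3: {11,12}
'c' @ 4: {}  — dead — no transitions
rest 'a' ignored (set empty)
final: {}; accept 1 not in set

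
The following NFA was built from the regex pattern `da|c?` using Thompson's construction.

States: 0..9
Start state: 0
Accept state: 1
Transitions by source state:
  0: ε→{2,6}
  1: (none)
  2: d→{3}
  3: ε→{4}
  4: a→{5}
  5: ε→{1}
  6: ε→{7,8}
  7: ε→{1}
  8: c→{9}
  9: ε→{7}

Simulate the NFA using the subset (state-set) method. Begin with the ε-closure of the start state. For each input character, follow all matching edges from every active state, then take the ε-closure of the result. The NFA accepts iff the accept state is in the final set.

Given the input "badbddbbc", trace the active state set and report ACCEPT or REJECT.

Answer: REJECT

Derivation:
start: ε-closure({0}) = {0,1,2,6,7,8}
'b' @ 1: {}  — state set empty
rest 'adbddbbc' ignored (set empty)
after full input: {}  (accept=1 not in)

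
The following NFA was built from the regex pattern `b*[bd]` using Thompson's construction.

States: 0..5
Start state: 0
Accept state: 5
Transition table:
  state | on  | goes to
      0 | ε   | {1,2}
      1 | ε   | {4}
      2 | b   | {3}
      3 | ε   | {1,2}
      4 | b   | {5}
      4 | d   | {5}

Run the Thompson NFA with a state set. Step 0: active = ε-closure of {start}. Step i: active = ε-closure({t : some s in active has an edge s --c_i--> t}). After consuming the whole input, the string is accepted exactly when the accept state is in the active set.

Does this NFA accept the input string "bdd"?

initial (ε-close {0}): {0,1,2,4}
'b' @ 1: {1,2,3,4,5}  (accept∈set)
'd' @ 2: {5}  (accept∈set)
'd' @ 3: {}  — dead — no transitions
end set {} — state 5 not in

Answer: REJECT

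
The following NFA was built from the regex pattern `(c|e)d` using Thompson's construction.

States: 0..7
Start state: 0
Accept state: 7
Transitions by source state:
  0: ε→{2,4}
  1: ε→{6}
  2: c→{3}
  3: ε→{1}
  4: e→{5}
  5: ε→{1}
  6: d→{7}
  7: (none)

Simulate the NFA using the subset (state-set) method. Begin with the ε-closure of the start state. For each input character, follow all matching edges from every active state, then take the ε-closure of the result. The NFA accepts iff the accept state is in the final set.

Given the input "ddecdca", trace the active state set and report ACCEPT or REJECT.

Answer: REJECT

Derivation:
start: ε-closure({0}) = {0,2,4}
'd' @ 1: {}  — state set empty
rest 'decdca' ignored (set empty)
after full input: {}  (accept=7 not in)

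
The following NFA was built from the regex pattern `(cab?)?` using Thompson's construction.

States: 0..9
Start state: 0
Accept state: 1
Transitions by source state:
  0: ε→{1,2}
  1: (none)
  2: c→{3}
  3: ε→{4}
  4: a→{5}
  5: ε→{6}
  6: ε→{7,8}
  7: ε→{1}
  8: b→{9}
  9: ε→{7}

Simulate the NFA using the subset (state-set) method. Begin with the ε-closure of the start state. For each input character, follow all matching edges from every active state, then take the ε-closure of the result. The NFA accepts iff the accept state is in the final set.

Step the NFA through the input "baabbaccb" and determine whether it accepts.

S₀ = ε-closure({0}) = {0,1,2}
'b' @ 1: {}  — state set empty
rest 'aabbaccb' ignored (set empty)
after full input: {}  (accept=1 not in)

Answer: REJECT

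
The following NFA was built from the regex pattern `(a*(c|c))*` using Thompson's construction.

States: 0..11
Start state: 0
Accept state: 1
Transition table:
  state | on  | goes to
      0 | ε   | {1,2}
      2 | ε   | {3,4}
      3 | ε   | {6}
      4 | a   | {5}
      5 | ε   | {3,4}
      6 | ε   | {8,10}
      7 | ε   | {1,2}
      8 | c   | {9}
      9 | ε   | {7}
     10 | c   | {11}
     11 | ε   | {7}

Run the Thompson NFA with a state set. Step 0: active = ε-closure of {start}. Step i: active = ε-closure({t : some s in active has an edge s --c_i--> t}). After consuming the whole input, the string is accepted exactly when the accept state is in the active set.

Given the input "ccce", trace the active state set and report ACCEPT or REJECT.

Answer: REJECT

Trace:
start: ε-closure({0}) = {0,1,2,3,4,6,8,10}
'c' @ 1: {1,2,3,4,6,7,8,9,10,11}  (accept∈set)
'c' @ 2: {1,2,3,4,6,7,8,9,10,11}  (accept∈set)
'c' @ 3: {1,2,3,4,6,7,8,9,10,11}  (accept∈set)
'e' @ 4: {}  — state set empty
final: {}; accept 1 not in set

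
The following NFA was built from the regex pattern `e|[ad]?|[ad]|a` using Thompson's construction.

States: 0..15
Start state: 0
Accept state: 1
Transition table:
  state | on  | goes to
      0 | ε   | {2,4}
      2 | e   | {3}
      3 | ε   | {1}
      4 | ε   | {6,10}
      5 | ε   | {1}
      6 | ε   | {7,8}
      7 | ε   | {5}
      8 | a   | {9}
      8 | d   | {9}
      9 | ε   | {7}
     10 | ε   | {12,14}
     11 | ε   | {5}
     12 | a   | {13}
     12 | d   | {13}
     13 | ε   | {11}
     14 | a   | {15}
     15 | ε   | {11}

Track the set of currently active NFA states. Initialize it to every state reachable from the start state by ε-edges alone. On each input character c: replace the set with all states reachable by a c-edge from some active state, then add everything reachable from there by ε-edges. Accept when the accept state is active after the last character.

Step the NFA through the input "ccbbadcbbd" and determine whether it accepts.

Answer: REJECT

Derivation:
start: ε-closure({0}) = {0,1,2,4,5,6,7,8,10,12,14}
'c' @ 1: {}  — no active states
rest 'cbbadcbbd' ignored (set empty)
end set {} — state 1 not in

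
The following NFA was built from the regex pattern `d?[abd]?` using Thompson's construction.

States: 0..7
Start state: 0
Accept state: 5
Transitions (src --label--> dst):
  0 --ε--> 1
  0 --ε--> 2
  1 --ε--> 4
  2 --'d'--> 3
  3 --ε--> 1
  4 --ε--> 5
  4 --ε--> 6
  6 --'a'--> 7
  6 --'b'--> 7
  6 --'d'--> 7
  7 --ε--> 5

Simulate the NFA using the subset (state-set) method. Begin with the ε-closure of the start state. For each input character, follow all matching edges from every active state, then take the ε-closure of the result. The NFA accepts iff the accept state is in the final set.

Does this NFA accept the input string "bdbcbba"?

initial (ε-close {0}): {0,1,2,4,5,6}
'b' @ 1: {5,7}  (accept∈set)
'd' @ 2: {}  — dead — no transitions
rest 'bcbba' ignored (set empty)
final: {}; accept 5 not in set

Answer: REJECT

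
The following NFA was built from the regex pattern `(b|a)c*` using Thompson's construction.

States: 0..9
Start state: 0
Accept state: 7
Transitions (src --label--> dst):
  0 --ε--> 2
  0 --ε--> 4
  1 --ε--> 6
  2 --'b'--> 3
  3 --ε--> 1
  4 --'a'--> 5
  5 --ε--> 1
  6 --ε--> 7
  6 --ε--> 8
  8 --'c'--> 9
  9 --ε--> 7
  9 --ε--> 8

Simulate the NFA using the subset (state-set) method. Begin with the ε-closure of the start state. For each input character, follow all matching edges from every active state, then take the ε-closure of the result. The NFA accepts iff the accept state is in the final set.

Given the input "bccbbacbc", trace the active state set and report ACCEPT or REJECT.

S₀ = ε-closure({0}) = {0,2,4}
'b' @ 1: {1,3,6,7,8}  ✓accept
'c' @ 2: {7,8,9}  ✓accept
'c' @ 3: {7,8,9}  ✓accept
'b' @ 4: {}  — state set empty
rest 'bacbc' ignored (set empty)
after full input: {}  (accept=7 not in)

Answer: REJECT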